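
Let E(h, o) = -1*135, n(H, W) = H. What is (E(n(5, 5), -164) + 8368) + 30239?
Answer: 38472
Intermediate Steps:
E(h, o) = -135
(E(n(5, 5), -164) + 8368) + 30239 = (-135 + 8368) + 30239 = 8233 + 30239 = 38472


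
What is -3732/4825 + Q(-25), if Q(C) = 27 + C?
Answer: 5918/4825 ≈ 1.2265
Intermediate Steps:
-3732/4825 + Q(-25) = -3732/4825 + (27 - 25) = -3732*1/4825 + 2 = -3732/4825 + 2 = 5918/4825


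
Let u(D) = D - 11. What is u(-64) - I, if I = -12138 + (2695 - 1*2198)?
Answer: 11566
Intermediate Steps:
u(D) = -11 + D
I = -11641 (I = -12138 + (2695 - 2198) = -12138 + 497 = -11641)
u(-64) - I = (-11 - 64) - 1*(-11641) = -75 + 11641 = 11566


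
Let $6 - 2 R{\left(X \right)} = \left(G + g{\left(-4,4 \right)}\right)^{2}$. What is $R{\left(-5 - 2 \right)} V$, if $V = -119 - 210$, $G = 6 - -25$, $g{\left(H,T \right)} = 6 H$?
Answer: $\frac{14147}{2} \approx 7073.5$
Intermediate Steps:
$G = 31$ ($G = 6 + 25 = 31$)
$V = -329$ ($V = -119 - 210 = -329$)
$R{\left(X \right)} = - \frac{43}{2}$ ($R{\left(X \right)} = 3 - \frac{\left(31 + 6 \left(-4\right)\right)^{2}}{2} = 3 - \frac{\left(31 - 24\right)^{2}}{2} = 3 - \frac{7^{2}}{2} = 3 - \frac{49}{2} = - \frac{43}{2}$)
$R{\left(-5 - 2 \right)} V = \left(- \frac{43}{2}\right) \left(-329\right) = \frac{14147}{2}$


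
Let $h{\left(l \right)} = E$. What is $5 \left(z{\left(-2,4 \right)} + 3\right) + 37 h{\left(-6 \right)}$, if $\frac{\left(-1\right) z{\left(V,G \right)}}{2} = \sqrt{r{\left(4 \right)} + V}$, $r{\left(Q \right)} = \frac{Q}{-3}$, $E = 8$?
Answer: $311 - \frac{10 i \sqrt{30}}{3} \approx 311.0 - 18.257 i$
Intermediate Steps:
$r{\left(Q \right)} = - \frac{Q}{3}$ ($r{\left(Q \right)} = Q \left(- \frac{1}{3}\right) = - \frac{Q}{3}$)
$z{\left(V,G \right)} = - 2 \sqrt{- \frac{4}{3} + V}$ ($z{\left(V,G \right)} = - 2 \sqrt{\left(- \frac{1}{3}\right) 4 + V} = - 2 \sqrt{- \frac{4}{3} + V}$)
$h{\left(l \right)} = 8$
$5 \left(z{\left(-2,4 \right)} + 3\right) + 37 h{\left(-6 \right)} = 5 \left(- \frac{2 \sqrt{-12 + 9 \left(-2\right)}}{3} + 3\right) + 37 \cdot 8 = 5 \left(- \frac{2 \sqrt{-12 - 18}}{3} + 3\right) + 296 = 5 \left(- \frac{2 \sqrt{-30}}{3} + 3\right) + 296 = 5 \left(- \frac{2 i \sqrt{30}}{3} + 3\right) + 296 = 5 \left(3 - \frac{2 i \sqrt{30}}{3}\right) + 296 = \left(15 - \frac{10 i \sqrt{30}}{3}\right) + 296 = 311 - \frac{10 i \sqrt{30}}{3}$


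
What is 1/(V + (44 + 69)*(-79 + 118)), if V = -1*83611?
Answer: -1/79204 ≈ -1.2626e-5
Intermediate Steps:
V = -83611
1/(V + (44 + 69)*(-79 + 118)) = 1/(-83611 + (44 + 69)*(-79 + 118)) = 1/(-83611 + 113*39) = 1/(-83611 + 4407) = 1/(-79204) = -1/79204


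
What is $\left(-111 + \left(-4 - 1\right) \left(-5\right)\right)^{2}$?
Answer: $7396$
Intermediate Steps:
$\left(-111 + \left(-4 - 1\right) \left(-5\right)\right)^{2} = \left(-111 - -25\right)^{2} = \left(-111 + 25\right)^{2} = \left(-86\right)^{2} = 7396$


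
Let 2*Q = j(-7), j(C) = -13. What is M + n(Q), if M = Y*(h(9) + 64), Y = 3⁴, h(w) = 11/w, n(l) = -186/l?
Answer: 69051/13 ≈ 5311.6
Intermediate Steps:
Q = -13/2 (Q = (½)*(-13) = -13/2 ≈ -6.5000)
Y = 81
M = 5283 (M = 81*(11/9 + 64) = 81*(587/9) = 5283)
M + n(Q) = 5283 - 186/(-13/2) = 5283 - 186*(-2/13) = 5283 + 372/13 = 69051/13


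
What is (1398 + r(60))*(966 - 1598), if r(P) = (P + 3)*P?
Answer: -3272496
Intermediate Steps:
r(P) = P*(3 + P) (r(P) = (3 + P)*P = P*(3 + P))
(1398 + r(60))*(966 - 1598) = (1398 + 60*(3 + 60))*(966 - 1598) = (1398 + 60*63)*(-632) = (1398 + 3780)*(-632) = 5178*(-632) = -3272496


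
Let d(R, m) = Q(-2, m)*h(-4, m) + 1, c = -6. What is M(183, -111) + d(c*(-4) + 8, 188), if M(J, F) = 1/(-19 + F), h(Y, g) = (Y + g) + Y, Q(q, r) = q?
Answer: -46671/130 ≈ -359.01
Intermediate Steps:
h(Y, g) = g + 2*Y
d(R, m) = 17 - 2*m (d(R, m) = -2*(m + 2*(-4)) + 1 = -2*(m - 8) + 1 = -2*(-8 + m) + 1 = (16 - 2*m) + 1 = 17 - 2*m)
M(183, -111) + d(c*(-4) + 8, 188) = 1/(-19 - 111) + (17 - 2*188) = 1/(-130) + (17 - 376) = -1/130 - 359 = -46671/130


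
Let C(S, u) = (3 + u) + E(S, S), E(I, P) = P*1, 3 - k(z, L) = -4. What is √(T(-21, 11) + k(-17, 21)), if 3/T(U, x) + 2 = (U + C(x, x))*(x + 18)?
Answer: √10146/38 ≈ 2.6507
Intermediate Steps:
k(z, L) = 7 (k(z, L) = 3 - 1*(-4) = 3 + 4 = 7)
E(I, P) = P
C(S, u) = 3 + S + u (C(S, u) = (3 + u) + S = 3 + S + u)
T(U, x) = 3/(-2 + (18 + x)*(3 + U + 2*x)) (T(U, x) = 3/(-2 + (U + (3 + x + x))*(x + 18)) = 3/(-2 + (U + (3 + 2*x))*(18 + x)) = 3/(-2 + (3 + U + 2*x)*(18 + x)) = 3/(-2 + (18 + x)*(3 + U + 2*x)))
√(T(-21, 11) + k(-17, 21)) = √(3/(52 + 2*11² + 18*(-21) + 39*11 - 21*11) + 7) = √(3/(52 + 2*121 - 378 + 429 - 231) + 7) = √(3/(52 + 242 - 378 + 429 - 231) + 7) = √(3/114 + 7) = √(3*(1/114) + 7) = √(1/38 + 7) = √(267/38) = √10146/38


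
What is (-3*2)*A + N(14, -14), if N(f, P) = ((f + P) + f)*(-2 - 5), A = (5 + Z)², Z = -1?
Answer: -194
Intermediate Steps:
A = 16 (A = (5 - 1)² = 4² = 16)
N(f, P) = -14*f - 7*P (N(f, P) = ((P + f) + f)*(-7) = (P + 2*f)*(-7) = -14*f - 7*P)
(-3*2)*A + N(14, -14) = -3*2*16 + (-14*14 - 7*(-14)) = -6*16 + (-196 + 98) = -96 - 98 = -194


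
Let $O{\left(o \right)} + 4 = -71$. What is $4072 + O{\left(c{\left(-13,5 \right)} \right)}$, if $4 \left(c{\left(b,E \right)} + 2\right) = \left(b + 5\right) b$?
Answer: $3997$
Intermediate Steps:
$c{\left(b,E \right)} = -2 + \frac{b \left(5 + b\right)}{4}$ ($c{\left(b,E \right)} = -2 + \frac{\left(b + 5\right) b}{4} = -2 + \frac{\left(5 + b\right) b}{4} = -2 + \frac{b \left(5 + b\right)}{4}$)
$O{\left(o \right)} = -75$ ($O{\left(o \right)} = -4 - 71 = -75$)
$4072 + O{\left(c{\left(-13,5 \right)} \right)} = 4072 - 75 = 3997$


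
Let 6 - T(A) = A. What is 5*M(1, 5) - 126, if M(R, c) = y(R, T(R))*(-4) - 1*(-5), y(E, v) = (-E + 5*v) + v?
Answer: -681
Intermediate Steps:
T(A) = 6 - A
y(E, v) = -E + 6*v
M(R, c) = -139 + 28*R (M(R, c) = (-R + 6*(6 - R))*(-4) - 1*(-5) = (-R + (36 - 6*R))*(-4) + 5 = (36 - 7*R)*(-4) + 5 = (-144 + 28*R) + 5 = -139 + 28*R)
5*M(1, 5) - 126 = 5*(-139 + 28*1) - 126 = 5*(-139 + 28) - 126 = 5*(-111) - 126 = -555 - 126 = -681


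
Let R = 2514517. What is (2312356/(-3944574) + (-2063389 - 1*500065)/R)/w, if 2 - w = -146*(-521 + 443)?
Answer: 3981548117662/28233574940827647 ≈ 0.00014102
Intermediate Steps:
w = -11386 (w = 2 - (-146)*(-521 + 443) = 2 - (-146)*(-78) = 2 - 1*11388 = 2 - 11388 = -11386)
(2312356/(-3944574) + (-2063389 - 1*500065)/R)/w = (2312356/(-3944574) + (-2063389 - 1*500065)/2514517)/(-11386) = (2312356*(-1/3944574) + (-2063389 - 500065)*(1/2514517))*(-1/11386) = (-1156178/1972287 - 2563454*1/2514517)*(-1/11386) = (-1156178/1972287 - 2563454/2514517)*(-1/11386) = -7963096235324/4959349190379*(-1/11386) = 3981548117662/28233574940827647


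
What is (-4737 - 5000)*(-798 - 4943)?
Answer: 55900117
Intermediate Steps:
(-4737 - 5000)*(-798 - 4943) = -9737*(-5741) = 55900117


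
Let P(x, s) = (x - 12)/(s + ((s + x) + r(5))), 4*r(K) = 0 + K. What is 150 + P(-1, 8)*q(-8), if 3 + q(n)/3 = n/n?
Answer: 774/5 ≈ 154.80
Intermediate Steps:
r(K) = K/4 (r(K) = (0 + K)/4 = K/4)
q(n) = -6 (q(n) = -9 + 3*(n/n) = -9 + 3*1 = -9 + 3 = -6)
P(x, s) = (-12 + x)/(5/4 + x + 2*s) (P(x, s) = (x - 12)/(s + ((s + x) + (1/4)*5)) = (-12 + x)/(s + ((s + x) + 5/4)) = (-12 + x)/(s + (5/4 + s + x)) = (-12 + x)/(5/4 + x + 2*s))
150 + P(-1, 8)*q(-8) = 150 + (4*(-12 - 1)/(5 + 4*(-1) + 8*8))*(-6) = 150 + (4*(-13)/(5 - 4 + 64))*(-6) = 150 + (4*(-13)/65)*(-6) = 150 + (4*(1/65)*(-13))*(-6) = 150 - 4/5*(-6) = 150 + 24/5 = 774/5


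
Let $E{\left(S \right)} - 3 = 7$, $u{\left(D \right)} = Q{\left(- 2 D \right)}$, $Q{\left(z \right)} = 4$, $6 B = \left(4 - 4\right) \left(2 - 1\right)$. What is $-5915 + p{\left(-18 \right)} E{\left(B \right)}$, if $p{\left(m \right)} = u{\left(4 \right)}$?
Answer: $-5875$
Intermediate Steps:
$B = 0$ ($B = \frac{\left(4 - 4\right) \left(2 - 1\right)}{6} = \frac{0 \cdot 1}{6} = \frac{1}{6} \cdot 0 = 0$)
$u{\left(D \right)} = 4$
$p{\left(m \right)} = 4$
$E{\left(S \right)} = 10$ ($E{\left(S \right)} = 3 + 7 = 10$)
$-5915 + p{\left(-18 \right)} E{\left(B \right)} = -5915 + 4 \cdot 10 = -5915 + 40 = -5875$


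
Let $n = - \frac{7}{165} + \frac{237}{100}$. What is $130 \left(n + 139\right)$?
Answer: $\frac{6062953}{330} \approx 18373.0$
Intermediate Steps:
$n = \frac{7681}{3300}$ ($n = \left(-7\right) \frac{1}{165} + 237 \cdot \frac{1}{100} = - \frac{7}{165} + \frac{237}{100} = \frac{7681}{3300} \approx 2.3276$)
$130 \left(n + 139\right) = 130 \left(\frac{7681}{3300} + 139\right) = 130 \cdot \frac{466381}{3300} = \frac{6062953}{330}$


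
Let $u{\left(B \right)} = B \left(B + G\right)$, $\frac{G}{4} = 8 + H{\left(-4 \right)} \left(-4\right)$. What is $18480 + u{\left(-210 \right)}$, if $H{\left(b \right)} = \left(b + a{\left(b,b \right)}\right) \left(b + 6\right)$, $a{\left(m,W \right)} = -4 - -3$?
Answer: $22260$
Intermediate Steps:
$a{\left(m,W \right)} = -1$ ($a{\left(m,W \right)} = -4 + 3 = -1$)
$H{\left(b \right)} = \left(-1 + b\right) \left(6 + b\right)$ ($H{\left(b \right)} = \left(b - 1\right) \left(b + 6\right) = \left(-1 + b\right) \left(6 + b\right)$)
$G = 192$ ($G = 4 \left(8 + \left(-6 + \left(-4\right)^{2} + 5 \left(-4\right)\right) \left(-4\right)\right) = 4 \left(8 + \left(-6 + 16 - 20\right) \left(-4\right)\right) = 4 \left(8 - -40\right) = 4 \left(8 + 40\right) = 4 \cdot 48 = 192$)
$u{\left(B \right)} = B \left(192 + B\right)$ ($u{\left(B \right)} = B \left(B + 192\right) = B \left(192 + B\right)$)
$18480 + u{\left(-210 \right)} = 18480 - 210 \left(192 - 210\right) = 18480 - -3780 = 18480 + 3780 = 22260$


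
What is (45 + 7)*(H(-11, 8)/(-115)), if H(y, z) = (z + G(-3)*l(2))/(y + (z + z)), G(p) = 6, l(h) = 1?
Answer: -728/575 ≈ -1.2661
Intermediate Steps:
H(y, z) = (6 + z)/(y + 2*z) (H(y, z) = (z + 6*1)/(y + (z + z)) = (z + 6)/(y + 2*z) = (6 + z)/(y + 2*z))
(45 + 7)*(H(-11, 8)/(-115)) = (45 + 7)*(((6 + 8)/(-11 + 2*8))/(-115)) = 52*((14/(-11 + 16))*(-1/115)) = 52*((14/5)*(-1/115)) = 52*(-14/575) = -728/575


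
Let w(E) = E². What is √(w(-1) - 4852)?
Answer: 21*I*√11 ≈ 69.649*I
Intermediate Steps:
√(w(-1) - 4852) = √((-1)² - 4852) = √(1 - 4852) = √(-4851) = 21*I*√11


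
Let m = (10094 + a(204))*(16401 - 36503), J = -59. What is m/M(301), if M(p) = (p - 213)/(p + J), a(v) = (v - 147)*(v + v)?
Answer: -1843604675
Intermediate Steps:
a(v) = 2*v*(-147 + v) (a(v) = (-147 + v)*(2*v) = 2*v*(-147 + v))
M(p) = (-213 + p)/(-59 + p) (M(p) = (p - 213)/(p - 59) = (-213 + p)/(-59 + p))
m = -670401700 (m = (10094 + 2*204*(-147 + 204))*(16401 - 36503) = (10094 + 2*204*57)*(-20102) = (10094 + 23256)*(-20102) = 33350*(-20102) = -670401700)
m/M(301) = -670401700*(-59 + 301)/(-213 + 301) = -670401700/(88/242) = -670401700/((1/242)*88) = -670401700/4/11 = -670401700*11/4 = -1843604675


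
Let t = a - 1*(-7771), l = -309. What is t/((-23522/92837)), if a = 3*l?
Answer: -317688214/11761 ≈ -27012.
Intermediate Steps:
a = -927 (a = 3*(-309) = -927)
t = 6844 (t = -927 - 1*(-7771) = -927 + 7771 = 6844)
t/((-23522/92837)) = 6844/((-23522/92837)) = 6844/((-23522*1/92837)) = 6844/(-23522/92837) = 6844*(-92837/23522) = -317688214/11761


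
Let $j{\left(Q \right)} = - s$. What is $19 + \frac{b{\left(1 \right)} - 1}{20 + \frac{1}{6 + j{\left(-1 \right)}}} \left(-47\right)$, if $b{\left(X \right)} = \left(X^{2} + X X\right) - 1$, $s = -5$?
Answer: $19$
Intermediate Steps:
$b{\left(X \right)} = -1 + 2 X^{2}$ ($b{\left(X \right)} = \left(X^{2} + X^{2}\right) - 1 = 2 X^{2} - 1 = -1 + 2 X^{2}$)
$j{\left(Q \right)} = 5$ ($j{\left(Q \right)} = \left(-1\right) \left(-5\right) = 5$)
$19 + \frac{b{\left(1 \right)} - 1}{20 + \frac{1}{6 + j{\left(-1 \right)}}} \left(-47\right) = 19 + \frac{\left(-1 + 2 \cdot 1^{2}\right) - 1}{20 + \frac{1}{6 + 5}} \left(-47\right) = 19 + \frac{\left(-1 + 2 \cdot 1\right) - 1}{20 + \frac{1}{11}} \left(-47\right) = 19 + \frac{\left(-1 + 2\right) - 1}{20 + \frac{1}{11}} \left(-47\right) = 19 + \frac{1 - 1}{\frac{221}{11}} \left(-47\right) = 19 + 0 \cdot \frac{11}{221} \left(-47\right) = 19 + 0 \left(-47\right) = 19 + 0 = 19$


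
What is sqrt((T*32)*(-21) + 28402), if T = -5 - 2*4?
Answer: sqrt(37138) ≈ 192.71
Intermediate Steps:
T = -13 (T = -5 - 8 = -13)
sqrt((T*32)*(-21) + 28402) = sqrt(-13*32*(-21) + 28402) = sqrt(-416*(-21) + 28402) = sqrt(8736 + 28402) = sqrt(37138)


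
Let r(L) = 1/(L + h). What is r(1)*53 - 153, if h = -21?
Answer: -3113/20 ≈ -155.65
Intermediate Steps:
r(L) = 1/(-21 + L) (r(L) = 1/(L - 21) = 1/(-21 + L))
r(1)*53 - 153 = 53/(-21 + 1) - 153 = 53/(-20) - 153 = -1/20*53 - 153 = -53/20 - 153 = -3113/20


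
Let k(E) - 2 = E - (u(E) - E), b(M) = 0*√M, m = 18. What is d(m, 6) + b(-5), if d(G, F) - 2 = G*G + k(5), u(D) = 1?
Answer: 337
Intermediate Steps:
b(M) = 0
k(E) = 1 + 2*E (k(E) = 2 + (E - (1 - E)) = 2 + (E + (-1 + E)) = 2 + (-1 + 2*E) = 1 + 2*E)
d(G, F) = 13 + G² (d(G, F) = 2 + (G*G + (1 + 2*5)) = 2 + (G² + (1 + 10)) = 2 + (G² + 11) = 2 + (11 + G²) = 13 + G²)
d(m, 6) + b(-5) = (13 + 18²) + 0 = (13 + 324) + 0 = 337 + 0 = 337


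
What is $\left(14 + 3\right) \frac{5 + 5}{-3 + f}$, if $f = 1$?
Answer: $-85$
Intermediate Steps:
$\left(14 + 3\right) \frac{5 + 5}{-3 + f} = \left(14 + 3\right) \frac{5 + 5}{-3 + 1} = 17 \frac{10}{-2} = 17 \cdot 10 \left(- \frac{1}{2}\right) = 17 \left(-5\right) = -85$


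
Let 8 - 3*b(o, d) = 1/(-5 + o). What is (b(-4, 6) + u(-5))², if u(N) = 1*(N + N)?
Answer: 38809/729 ≈ 53.236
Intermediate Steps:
b(o, d) = 8/3 - 1/(3*(-5 + o))
u(N) = 2*N (u(N) = 1*(2*N) = 2*N)
(b(-4, 6) + u(-5))² = ((-41 + 8*(-4))/(3*(-5 - 4)) + 2*(-5))² = ((⅓)*(-41 - 32)/(-9) - 10)² = ((⅓)*(-⅑)*(-73) - 10)² = (73/27 - 10)² = (-197/27)² = 38809/729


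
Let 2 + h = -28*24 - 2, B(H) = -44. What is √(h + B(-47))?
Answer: 12*I*√5 ≈ 26.833*I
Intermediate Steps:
h = -676 (h = -2 + (-28*24 - 2) = -2 + (-672 - 2) = -2 - 674 = -676)
√(h + B(-47)) = √(-676 - 44) = √(-720) = 12*I*√5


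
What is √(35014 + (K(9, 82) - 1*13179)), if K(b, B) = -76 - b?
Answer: 5*√870 ≈ 147.48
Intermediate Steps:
√(35014 + (K(9, 82) - 1*13179)) = √(35014 + ((-76 - 1*9) - 1*13179)) = √(35014 + ((-76 - 9) - 13179)) = √(35014 + (-85 - 13179)) = √(35014 - 13264) = √21750 = 5*√870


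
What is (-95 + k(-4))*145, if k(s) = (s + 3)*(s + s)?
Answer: -12615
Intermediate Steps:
k(s) = 2*s*(3 + s) (k(s) = (3 + s)*(2*s) = 2*s*(3 + s))
(-95 + k(-4))*145 = (-95 + 2*(-4)*(3 - 4))*145 = (-95 + 2*(-4)*(-1))*145 = (-95 + 8)*145 = -87*145 = -12615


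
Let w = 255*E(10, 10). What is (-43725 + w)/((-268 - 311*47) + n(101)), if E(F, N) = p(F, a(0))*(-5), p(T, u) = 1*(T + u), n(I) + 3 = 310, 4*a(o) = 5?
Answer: 232275/58312 ≈ 3.9833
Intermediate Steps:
a(o) = 5/4 (a(o) = (¼)*5 = 5/4)
n(I) = 307 (n(I) = -3 + 310 = 307)
p(T, u) = T + u
E(F, N) = -25/4 - 5*F (E(F, N) = (F + 5/4)*(-5) = (5/4 + F)*(-5) = -25/4 - 5*F)
w = -57375/4 (w = 255*(-25/4 - 5*10) = 255*(-25/4 - 50) = 255*(-225/4) = -57375/4 ≈ -14344.)
(-43725 + w)/((-268 - 311*47) + n(101)) = (-43725 - 57375/4)/((-268 - 311*47) + 307) = -232275/(4*((-268 - 14617) + 307)) = -232275/(4*(-14885 + 307)) = -232275/4/(-14578) = -232275/4*(-1/14578) = 232275/58312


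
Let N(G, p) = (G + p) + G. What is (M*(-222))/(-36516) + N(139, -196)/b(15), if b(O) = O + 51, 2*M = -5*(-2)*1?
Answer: 255631/200838 ≈ 1.2728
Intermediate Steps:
N(G, p) = p + 2*G
M = 5 (M = (-5*(-2)*1)/2 = (10*1)/2 = (1/2)*10 = 5)
b(O) = 51 + O
(M*(-222))/(-36516) + N(139, -196)/b(15) = (5*(-222))/(-36516) + (-196 + 2*139)/(51 + 15) = -1110*(-1/36516) + (-196 + 278)/66 = 185/6086 + 82*(1/66) = 185/6086 + 41/33 = 255631/200838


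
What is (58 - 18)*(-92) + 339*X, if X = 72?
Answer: 20728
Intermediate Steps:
(58 - 18)*(-92) + 339*X = (58 - 18)*(-92) + 339*72 = 40*(-92) + 24408 = -3680 + 24408 = 20728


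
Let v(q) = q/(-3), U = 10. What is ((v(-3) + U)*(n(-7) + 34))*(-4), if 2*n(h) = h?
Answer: -1342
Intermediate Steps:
n(h) = h/2
v(q) = -q/3 (v(q) = q*(-⅓) = -q/3)
((v(-3) + U)*(n(-7) + 34))*(-4) = ((-⅓*(-3) + 10)*((½)*(-7) + 34))*(-4) = ((1 + 10)*(-7/2 + 34))*(-4) = (11*(61/2))*(-4) = (671/2)*(-4) = -1342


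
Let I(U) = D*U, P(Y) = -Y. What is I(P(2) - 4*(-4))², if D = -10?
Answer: 19600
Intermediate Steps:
I(U) = -10*U
I(P(2) - 4*(-4))² = (-10*(-1*2 - 4*(-4)))² = (-10*(-2 - 1*(-16)))² = (-10*(-2 + 16))² = (-10*14)² = (-140)² = 19600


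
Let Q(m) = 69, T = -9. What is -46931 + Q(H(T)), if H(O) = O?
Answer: -46862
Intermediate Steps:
-46931 + Q(H(T)) = -46931 + 69 = -46862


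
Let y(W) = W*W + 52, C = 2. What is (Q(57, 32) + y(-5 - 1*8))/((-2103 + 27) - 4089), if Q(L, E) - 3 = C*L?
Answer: -338/6165 ≈ -0.054826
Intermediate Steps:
y(W) = 52 + W**2 (y(W) = W**2 + 52 = 52 + W**2)
Q(L, E) = 3 + 2*L
(Q(57, 32) + y(-5 - 1*8))/((-2103 + 27) - 4089) = ((3 + 2*57) + (52 + (-5 - 1*8)**2))/((-2103 + 27) - 4089) = ((3 + 114) + (52 + (-5 - 8)**2))/(-2076 - 4089) = (117 + (52 + (-13)**2))/(-6165) = (117 + (52 + 169))*(-1/6165) = (117 + 221)*(-1/6165) = 338*(-1/6165) = -338/6165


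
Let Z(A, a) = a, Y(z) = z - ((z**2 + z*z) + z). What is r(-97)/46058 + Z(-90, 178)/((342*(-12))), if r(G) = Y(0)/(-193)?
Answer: -89/2052 ≈ -0.043372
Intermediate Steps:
Y(z) = -2*z**2 (Y(z) = z - ((z**2 + z**2) + z) = z - (2*z**2 + z) = z - (z + 2*z**2) = z + (-z - 2*z**2) = -2*z**2)
r(G) = 0 (r(G) = -2*0**2/(-193) = -2*0*(-1/193) = 0*(-1/193) = 0)
r(-97)/46058 + Z(-90, 178)/((342*(-12))) = 0/46058 + 178/((342*(-12))) = 0*(1/46058) + 178/(-4104) = 0 + 178*(-1/4104) = 0 - 89/2052 = -89/2052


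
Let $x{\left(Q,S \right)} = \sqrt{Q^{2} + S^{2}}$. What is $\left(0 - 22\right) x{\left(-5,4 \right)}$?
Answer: $- 22 \sqrt{41} \approx -140.87$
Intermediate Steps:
$\left(0 - 22\right) x{\left(-5,4 \right)} = \left(0 - 22\right) \sqrt{\left(-5\right)^{2} + 4^{2}} = - 22 \sqrt{25 + 16} = - 22 \sqrt{41}$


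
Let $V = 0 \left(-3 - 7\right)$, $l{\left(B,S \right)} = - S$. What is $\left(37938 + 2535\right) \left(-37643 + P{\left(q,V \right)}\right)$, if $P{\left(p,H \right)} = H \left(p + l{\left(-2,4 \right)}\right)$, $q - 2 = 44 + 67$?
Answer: $-1523525139$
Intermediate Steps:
$q = 113$ ($q = 2 + \left(44 + 67\right) = 2 + 111 = 113$)
$V = 0$ ($V = 0 \left(-10\right) = 0$)
$P{\left(p,H \right)} = H \left(-4 + p\right)$ ($P{\left(p,H \right)} = H \left(p - 4\right) = H \left(-4 + p\right)$)
$\left(37938 + 2535\right) \left(-37643 + P{\left(q,V \right)}\right) = \left(37938 + 2535\right) \left(-37643 + 0 \left(-4 + 113\right)\right) = 40473 \left(-37643 + 0 \cdot 109\right) = 40473 \left(-37643 + 0\right) = 40473 \left(-37643\right) = -1523525139$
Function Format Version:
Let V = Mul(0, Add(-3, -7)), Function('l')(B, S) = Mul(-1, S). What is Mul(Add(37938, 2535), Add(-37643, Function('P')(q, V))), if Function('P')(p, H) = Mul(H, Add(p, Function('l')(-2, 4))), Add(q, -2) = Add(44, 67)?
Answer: -1523525139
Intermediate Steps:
q = 113 (q = Add(2, Add(44, 67)) = Add(2, 111) = 113)
V = 0 (V = Mul(0, -10) = 0)
Function('P')(p, H) = Mul(H, Add(-4, p)) (Function('P')(p, H) = Mul(H, Add(p, Mul(-1, 4))) = Mul(H, Add(p, -4)) = Mul(H, Add(-4, p)))
Mul(Add(37938, 2535), Add(-37643, Function('P')(q, V))) = Mul(Add(37938, 2535), Add(-37643, Mul(0, Add(-4, 113)))) = Mul(40473, Add(-37643, Mul(0, 109))) = Mul(40473, Add(-37643, 0)) = Mul(40473, -37643) = -1523525139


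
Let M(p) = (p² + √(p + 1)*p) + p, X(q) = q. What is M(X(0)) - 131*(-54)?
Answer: 7074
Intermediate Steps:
M(p) = p + p² + p*√(1 + p) (M(p) = (p² + √(1 + p)*p) + p = (p² + p*√(1 + p)) + p = p + p² + p*√(1 + p))
M(X(0)) - 131*(-54) = 0*(1 + 0 + √(1 + 0)) - 131*(-54) = 0*(1 + 0 + √1) + 7074 = 0*(1 + 0 + 1) + 7074 = 0*2 + 7074 = 0 + 7074 = 7074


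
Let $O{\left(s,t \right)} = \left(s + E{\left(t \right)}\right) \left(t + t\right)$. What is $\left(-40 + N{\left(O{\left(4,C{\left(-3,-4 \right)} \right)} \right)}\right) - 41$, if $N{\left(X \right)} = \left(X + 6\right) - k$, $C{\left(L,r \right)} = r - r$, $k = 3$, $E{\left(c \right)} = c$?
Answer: $-78$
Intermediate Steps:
$C{\left(L,r \right)} = 0$
$O{\left(s,t \right)} = 2 t \left(s + t\right)$ ($O{\left(s,t \right)} = \left(s + t\right) \left(t + t\right) = \left(s + t\right) 2 t = 2 t \left(s + t\right)$)
$N{\left(X \right)} = 3 + X$ ($N{\left(X \right)} = \left(X + 6\right) - 3 = \left(6 + X\right) - 3 = 3 + X$)
$\left(-40 + N{\left(O{\left(4,C{\left(-3,-4 \right)} \right)} \right)}\right) - 41 = \left(-40 + \left(3 + 2 \cdot 0 \left(4 + 0\right)\right)\right) - 41 = \left(-40 + \left(3 + 2 \cdot 0 \cdot 4\right)\right) - 41 = \left(-40 + \left(3 + 0\right)\right) - 41 = \left(-40 + 3\right) - 41 = -37 - 41 = -78$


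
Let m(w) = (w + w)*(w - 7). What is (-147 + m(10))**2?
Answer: 7569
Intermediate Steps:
m(w) = 2*w*(-7 + w) (m(w) = (2*w)*(-7 + w) = 2*w*(-7 + w))
(-147 + m(10))**2 = (-147 + 2*10*(-7 + 10))**2 = (-147 + 2*10*3)**2 = (-147 + 60)**2 = (-87)**2 = 7569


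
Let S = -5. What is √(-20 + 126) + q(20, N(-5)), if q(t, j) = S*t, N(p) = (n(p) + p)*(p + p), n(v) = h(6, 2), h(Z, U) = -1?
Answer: -100 + √106 ≈ -89.704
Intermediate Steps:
n(v) = -1
N(p) = 2*p*(-1 + p) (N(p) = (-1 + p)*(p + p) = (-1 + p)*(2*p) = 2*p*(-1 + p))
q(t, j) = -5*t
√(-20 + 126) + q(20, N(-5)) = √(-20 + 126) - 5*20 = √106 - 100 = -100 + √106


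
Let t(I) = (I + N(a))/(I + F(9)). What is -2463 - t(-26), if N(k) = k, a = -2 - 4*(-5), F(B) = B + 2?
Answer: -36953/15 ≈ -2463.5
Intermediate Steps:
F(B) = 2 + B
a = 18 (a = -2 + 20 = 18)
t(I) = (18 + I)/(11 + I) (t(I) = (I + 18)/(I + (2 + 9)) = (18 + I)/(I + 11) = (18 + I)/(11 + I))
-2463 - t(-26) = -2463 - (18 - 26)/(11 - 26) = -2463 - (-8)/(-15) = -2463 - (-1)*(-8)/15 = -2463 - 1*8/15 = -2463 - 8/15 = -36953/15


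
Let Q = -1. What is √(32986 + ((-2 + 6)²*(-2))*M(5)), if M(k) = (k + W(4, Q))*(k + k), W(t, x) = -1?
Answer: √31706 ≈ 178.06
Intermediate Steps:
M(k) = 2*k*(-1 + k) (M(k) = (k - 1)*(k + k) = (-1 + k)*(2*k) = 2*k*(-1 + k))
√(32986 + ((-2 + 6)²*(-2))*M(5)) = √(32986 + ((-2 + 6)²*(-2))*(2*5*(-1 + 5))) = √(32986 + (4²*(-2))*(2*5*4)) = √(32986 + (16*(-2))*40) = √(32986 - 32*40) = √(32986 - 1280) = √31706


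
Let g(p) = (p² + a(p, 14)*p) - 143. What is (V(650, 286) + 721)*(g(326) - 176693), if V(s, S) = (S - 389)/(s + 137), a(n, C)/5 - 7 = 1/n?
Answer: -33554377980/787 ≈ -4.2636e+7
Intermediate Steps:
a(n, C) = 35 + 5/n
g(p) = -143 + p² + p*(35 + 5/p) (g(p) = (p² + (35 + 5/p)*p) - 143 = (p² + p*(35 + 5/p)) - 143 = -143 + p² + p*(35 + 5/p))
V(s, S) = (-389 + S)/(137 + s)
(V(650, 286) + 721)*(g(326) - 176693) = ((-389 + 286)/(137 + 650) + 721)*((-138 + 326² + 35*326) - 176693) = (-103/787 + 721)*((-138 + 106276 + 11410) - 176693) = ((1/787)*(-103) + 721)*(117548 - 176693) = (-103/787 + 721)*(-59145) = (567324/787)*(-59145) = -33554377980/787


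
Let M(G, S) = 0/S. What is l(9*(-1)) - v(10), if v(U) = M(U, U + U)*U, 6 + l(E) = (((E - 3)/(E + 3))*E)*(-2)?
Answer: 30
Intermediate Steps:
l(E) = -6 - 2*E*(-3 + E)/(3 + E) (l(E) = -6 + (((E - 3)/(E + 3))*E)*(-2) = -6 + (((-3 + E)/(3 + E))*E)*(-2) = -6 + (E*(-3 + E)/(3 + E))*(-2) = -6 - 2*E*(-3 + E)/(3 + E))
M(G, S) = 0
v(U) = 0 (v(U) = 0*U = 0)
l(9*(-1)) - v(10) = 2*(-9 - (9*(-1))**2)/(3 + 9*(-1)) - 1*0 = 2*(-9 - 1*(-9)**2)/(3 - 9) + 0 = 2*(-9 - 1*81)/(-6) + 0 = 2*(-1/6)*(-9 - 81) + 0 = 2*(-1/6)*(-90) + 0 = 30 + 0 = 30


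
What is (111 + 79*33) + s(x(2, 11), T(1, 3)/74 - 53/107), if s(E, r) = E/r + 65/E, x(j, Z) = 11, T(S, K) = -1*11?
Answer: 151823259/56089 ≈ 2706.8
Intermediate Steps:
T(S, K) = -11
s(E, r) = 65/E + E/r
(111 + 79*33) + s(x(2, 11), T(1, 3)/74 - 53/107) = (111 + 79*33) + (65/11 + 11/(-11/74 - 53/107)) = (111 + 2607) + (65*(1/11) + 11/(-11*1/74 - 53*1/107)) = 2718 + (65/11 + 11/(-11/74 - 53/107)) = 2718 + (65/11 + 11/(-5099/7918)) = 2718 + (65/11 + 11*(-7918/5099)) = 2718 + (65/11 - 87098/5099) = 2718 - 626643/56089 = 151823259/56089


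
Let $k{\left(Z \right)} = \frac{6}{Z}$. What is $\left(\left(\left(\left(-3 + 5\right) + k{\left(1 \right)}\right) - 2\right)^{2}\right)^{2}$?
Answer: $1296$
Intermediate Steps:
$\left(\left(\left(\left(-3 + 5\right) + k{\left(1 \right)}\right) - 2\right)^{2}\right)^{2} = \left(\left(\left(\left(-3 + 5\right) + \frac{6}{1}\right) - 2\right)^{2}\right)^{2} = \left(\left(\left(2 + 6 \cdot 1\right) - 2\right)^{2}\right)^{2} = \left(\left(\left(2 + 6\right) - 2\right)^{2}\right)^{2} = \left(\left(8 - 2\right)^{2}\right)^{2} = \left(6^{2}\right)^{2} = 36^{2} = 1296$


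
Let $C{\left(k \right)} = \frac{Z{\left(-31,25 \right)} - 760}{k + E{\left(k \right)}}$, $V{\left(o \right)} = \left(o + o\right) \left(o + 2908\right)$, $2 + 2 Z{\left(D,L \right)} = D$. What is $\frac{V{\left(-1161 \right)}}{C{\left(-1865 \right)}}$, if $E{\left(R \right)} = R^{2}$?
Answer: $\frac{28203945072480}{1553} \approx 1.8161 \cdot 10^{10}$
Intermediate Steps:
$Z{\left(D,L \right)} = -1 + \frac{D}{2}$
$V{\left(o \right)} = 2 o \left(2908 + o\right)$
$C{\left(k \right)} = - \frac{1553}{2 \left(k + k^{2}\right)}$ ($C{\left(k \right)} = \frac{\left(-1 + \frac{1}{2} \left(-31\right)\right) - 760}{k + k^{2}} = \frac{\left(-1 - \frac{31}{2}\right) - 760}{k + k^{2}} = \frac{- \frac{33}{2} - 760}{k + k^{2}} = - \frac{1553}{2 \left(k + k^{2}\right)}$)
$\frac{V{\left(-1161 \right)}}{C{\left(-1865 \right)}} = \frac{2 \left(-1161\right) \left(2908 - 1161\right)}{\left(- \frac{1553}{2}\right) \frac{1}{-1865} \frac{1}{1 - 1865}} = \frac{2 \left(-1161\right) 1747}{\left(- \frac{1553}{2}\right) \left(- \frac{1}{1865}\right) \frac{1}{-1864}} = - \frac{4056534}{\left(- \frac{1553}{2}\right) \left(- \frac{1}{1865}\right) \left(- \frac{1}{1864}\right)} = - \frac{4056534}{- \frac{1553}{6952720}} = \left(-4056534\right) \left(- \frac{6952720}{1553}\right) = \frac{28203945072480}{1553}$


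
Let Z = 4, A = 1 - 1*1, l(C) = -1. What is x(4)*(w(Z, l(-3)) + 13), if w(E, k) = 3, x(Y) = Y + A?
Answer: 64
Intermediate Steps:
A = 0 (A = 1 - 1 = 0)
x(Y) = Y (x(Y) = Y + 0 = Y)
x(4)*(w(Z, l(-3)) + 13) = 4*(3 + 13) = 4*16 = 64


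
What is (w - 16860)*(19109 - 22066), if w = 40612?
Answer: -70234664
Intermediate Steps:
(w - 16860)*(19109 - 22066) = (40612 - 16860)*(19109 - 22066) = 23752*(-2957) = -70234664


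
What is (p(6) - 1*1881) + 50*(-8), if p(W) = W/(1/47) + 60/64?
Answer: -31969/16 ≈ -1998.1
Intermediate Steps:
p(W) = 15/16 + 47*W (p(W) = W/(1/47) + 60*(1/64) = W*47 + 15/16 = 47*W + 15/16 = 15/16 + 47*W)
(p(6) - 1*1881) + 50*(-8) = ((15/16 + 47*6) - 1*1881) + 50*(-8) = ((15/16 + 282) - 1881) - 400 = (4527/16 - 1881) - 400 = -25569/16 - 400 = -31969/16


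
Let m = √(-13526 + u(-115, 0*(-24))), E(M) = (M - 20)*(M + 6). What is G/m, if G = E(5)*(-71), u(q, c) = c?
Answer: -11715*I*√13526/13526 ≈ -100.73*I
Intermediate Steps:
E(M) = (-20 + M)*(6 + M)
m = I*√13526 (m = √(-13526 + 0*(-24)) = √(-13526 + 0) = √(-13526) = I*√13526 ≈ 116.3*I)
G = 11715 (G = (-120 + 5² - 14*5)*(-71) = (-120 + 25 - 70)*(-71) = -165*(-71) = 11715)
G/m = 11715/((I*√13526)) = 11715*(-I*√13526/13526) = -11715*I*√13526/13526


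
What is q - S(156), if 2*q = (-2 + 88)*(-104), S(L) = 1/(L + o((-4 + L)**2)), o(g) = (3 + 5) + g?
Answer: -104054497/23268 ≈ -4472.0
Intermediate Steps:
o(g) = 8 + g
S(L) = 1/(8 + L + (-4 + L)**2) (S(L) = 1/(L + (8 + (-4 + L)**2)) = 1/(8 + L + (-4 + L)**2))
q = -4472 (q = ((-2 + 88)*(-104))/2 = (86*(-104))/2 = (1/2)*(-8944) = -4472)
q - S(156) = -4472 - 1/(8 + 156 + (-4 + 156)**2) = -4472 - 1/(8 + 156 + 152**2) = -4472 - 1/(8 + 156 + 23104) = -4472 - 1/23268 = -104054497/23268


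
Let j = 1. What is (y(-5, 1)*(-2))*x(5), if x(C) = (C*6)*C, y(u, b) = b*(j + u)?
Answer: 1200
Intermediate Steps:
y(u, b) = b*(1 + u)
x(C) = 6*C² (x(C) = (6*C)*C = 6*C²)
(y(-5, 1)*(-2))*x(5) = ((1*(1 - 5))*(-2))*(6*5²) = ((1*(-4))*(-2))*(6*25) = -4*(-2)*150 = 8*150 = 1200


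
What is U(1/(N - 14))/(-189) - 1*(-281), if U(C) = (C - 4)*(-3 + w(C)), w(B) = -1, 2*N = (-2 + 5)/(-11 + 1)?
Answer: 1669471/5943 ≈ 280.91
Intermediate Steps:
N = -3/20 (N = ((-2 + 5)/(-11 + 1))/2 = (3/(-10))/2 = (3*(-⅒))/2 = (½)*(-3/10) = -3/20 ≈ -0.15000)
U(C) = 16 - 4*C (U(C) = (C - 4)*(-3 - 1) = (-4 + C)*(-4) = 16 - 4*C)
U(1/(N - 14))/(-189) - 1*(-281) = (16 - 4/(-3/20 - 14))/(-189) - 1*(-281) = (16 - 4/(-283/20))*(-1/189) + 281 = (16 - 4*(-20/283))*(-1/189) + 281 = (16 + 80/283)*(-1/189) + 281 = (4608/283)*(-1/189) + 281 = -512/5943 + 281 = 1669471/5943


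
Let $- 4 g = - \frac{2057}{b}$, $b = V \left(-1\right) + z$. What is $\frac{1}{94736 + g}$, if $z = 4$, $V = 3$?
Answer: $\frac{4}{381001} \approx 1.0499 \cdot 10^{-5}$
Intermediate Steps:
$b = 1$ ($b = 3 \left(-1\right) + 4 = -3 + 4 = 1$)
$g = \frac{2057}{4}$ ($g = - \frac{\left(-2057\right) 1^{-1}}{4} = - \frac{\left(-2057\right) 1}{4} = \left(- \frac{1}{4}\right) \left(-2057\right) = \frac{2057}{4} \approx 514.25$)
$\frac{1}{94736 + g} = \frac{1}{94736 + \frac{2057}{4}} = \frac{1}{\frac{381001}{4}} = \frac{4}{381001}$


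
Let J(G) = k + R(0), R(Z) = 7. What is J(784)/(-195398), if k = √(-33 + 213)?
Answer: -1/27914 - 3*√5/97699 ≈ -0.00010449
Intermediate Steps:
k = 6*√5 (k = √180 = 6*√5 ≈ 13.416)
J(G) = 7 + 6*√5 (J(G) = 6*√5 + 7 = 7 + 6*√5)
J(784)/(-195398) = (7 + 6*√5)/(-195398) = (7 + 6*√5)*(-1/195398) = -1/27914 - 3*√5/97699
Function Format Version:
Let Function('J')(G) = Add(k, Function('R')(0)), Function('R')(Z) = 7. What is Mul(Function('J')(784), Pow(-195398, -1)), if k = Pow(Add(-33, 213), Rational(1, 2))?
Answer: Add(Rational(-1, 27914), Mul(Rational(-3, 97699), Pow(5, Rational(1, 2)))) ≈ -0.00010449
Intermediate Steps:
k = Mul(6, Pow(5, Rational(1, 2))) (k = Pow(180, Rational(1, 2)) = Mul(6, Pow(5, Rational(1, 2))) ≈ 13.416)
Function('J')(G) = Add(7, Mul(6, Pow(5, Rational(1, 2)))) (Function('J')(G) = Add(Mul(6, Pow(5, Rational(1, 2))), 7) = Add(7, Mul(6, Pow(5, Rational(1, 2)))))
Mul(Function('J')(784), Pow(-195398, -1)) = Mul(Add(7, Mul(6, Pow(5, Rational(1, 2)))), Pow(-195398, -1)) = Mul(Add(7, Mul(6, Pow(5, Rational(1, 2)))), Rational(-1, 195398)) = Add(Rational(-1, 27914), Mul(Rational(-3, 97699), Pow(5, Rational(1, 2))))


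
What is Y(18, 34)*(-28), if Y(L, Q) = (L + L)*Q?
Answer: -34272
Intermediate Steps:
Y(L, Q) = 2*L*Q (Y(L, Q) = (2*L)*Q = 2*L*Q)
Y(18, 34)*(-28) = (2*18*34)*(-28) = 1224*(-28) = -34272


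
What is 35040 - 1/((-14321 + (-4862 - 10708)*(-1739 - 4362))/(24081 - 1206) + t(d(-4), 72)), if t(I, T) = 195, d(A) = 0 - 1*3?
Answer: 3484338122085/99438874 ≈ 35040.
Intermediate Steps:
d(A) = -3 (d(A) = 0 - 3 = -3)
35040 - 1/((-14321 + (-4862 - 10708)*(-1739 - 4362))/(24081 - 1206) + t(d(-4), 72)) = 35040 - 1/((-14321 + (-4862 - 10708)*(-1739 - 4362))/(24081 - 1206) + 195) = 35040 - 1/((-14321 - 15570*(-6101))/22875 + 195) = 35040 - 1/((-14321 + 94992570)*(1/22875) + 195) = 35040 - 1/(94978249*(1/22875) + 195) = 35040 - 1/(94978249/22875 + 195) = 35040 - 1/99438874/22875 = 35040 - 1*22875/99438874 = 35040 - 22875/99438874 = 3484338122085/99438874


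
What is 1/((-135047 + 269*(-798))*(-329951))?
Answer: 1/115386834259 ≈ 8.6665e-12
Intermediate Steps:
1/((-135047 + 269*(-798))*(-329951)) = -1/329951/(-135047 - 214662) = -1/329951/(-349709) = -1/349709*(-1/329951) = 1/115386834259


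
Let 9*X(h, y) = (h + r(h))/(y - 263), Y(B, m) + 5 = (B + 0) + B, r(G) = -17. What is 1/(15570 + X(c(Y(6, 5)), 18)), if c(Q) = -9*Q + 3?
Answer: 315/4904561 ≈ 6.4226e-5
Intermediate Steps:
Y(B, m) = -5 + 2*B (Y(B, m) = -5 + ((B + 0) + B) = -5 + (B + B) = -5 + 2*B)
c(Q) = 3 - 9*Q
X(h, y) = (-17 + h)/(9*(-263 + y)) (X(h, y) = ((h - 17)/(y - 263))/9 = ((-17 + h)/(-263 + y))/9 = (-17 + h)/(9*(-263 + y)))
1/(15570 + X(c(Y(6, 5)), 18)) = 1/(15570 + (-17 + (3 - 9*(-5 + 2*6)))/(9*(-263 + 18))) = 1/(15570 + (1/9)*(-17 + (3 - 9*(-5 + 12)))/(-245)) = 1/(15570 + (1/9)*(-1/245)*(-17 + (3 - 9*7))) = 1/(15570 + (1/9)*(-1/245)*(-17 + (3 - 63))) = 1/(15570 + (1/9)*(-1/245)*(-17 - 60)) = 1/(15570 + (1/9)*(-1/245)*(-77)) = 1/(15570 + 11/315) = 1/(4904561/315) = 315/4904561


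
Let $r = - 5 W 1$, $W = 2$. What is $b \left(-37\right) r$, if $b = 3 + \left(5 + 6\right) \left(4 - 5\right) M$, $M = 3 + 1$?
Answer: $-15170$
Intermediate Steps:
$r = -10$ ($r = \left(-5\right) 2 \cdot 1 = \left(-10\right) 1 = -10$)
$M = 4$
$b = -41$ ($b = 3 + \left(5 + 6\right) \left(4 - 5\right) 4 = 3 + 11 \left(-1\right) 4 = 3 - 44 = -41$)
$b \left(-37\right) r = \left(-41\right) \left(-37\right) \left(-10\right) = 1517 \left(-10\right) = -15170$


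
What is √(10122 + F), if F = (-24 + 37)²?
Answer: √10291 ≈ 101.44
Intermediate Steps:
F = 169 (F = 13² = 169)
√(10122 + F) = √(10122 + 169) = √10291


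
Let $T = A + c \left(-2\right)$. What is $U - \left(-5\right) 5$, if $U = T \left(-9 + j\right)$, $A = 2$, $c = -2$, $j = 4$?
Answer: $-5$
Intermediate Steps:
$T = 6$ ($T = 2 - -4 = 2 + 4 = 6$)
$U = -30$ ($U = 6 \left(-9 + 4\right) = 6 \left(-5\right) = -30$)
$U - \left(-5\right) 5 = -30 - \left(-5\right) 5 = -30 - -25 = -30 + 25 = -5$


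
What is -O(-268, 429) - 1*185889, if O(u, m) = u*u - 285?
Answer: -257428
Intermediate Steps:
O(u, m) = -285 + u² (O(u, m) = u² - 285 = -285 + u²)
-O(-268, 429) - 1*185889 = -(-285 + (-268)²) - 1*185889 = -(-285 + 71824) - 185889 = -1*71539 - 185889 = -71539 - 185889 = -257428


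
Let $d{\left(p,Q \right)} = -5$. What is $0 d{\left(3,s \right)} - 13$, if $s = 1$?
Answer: $-13$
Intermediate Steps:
$0 d{\left(3,s \right)} - 13 = 0 \left(-5\right) - 13 = 0 - 13 = -13$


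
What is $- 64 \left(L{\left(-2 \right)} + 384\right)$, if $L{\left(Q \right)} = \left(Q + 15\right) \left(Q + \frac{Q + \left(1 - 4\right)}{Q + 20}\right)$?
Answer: $- \frac{204128}{9} \approx -22681.0$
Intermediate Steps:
$L{\left(Q \right)} = \left(15 + Q\right) \left(Q + \frac{-3 + Q}{20 + Q}\right)$ ($L{\left(Q \right)} = \left(15 + Q\right) \left(Q + \frac{Q + \left(1 - 4\right)}{20 + Q}\right) = \left(15 + Q\right) \left(Q + \frac{Q - 3}{20 + Q}\right) = \left(15 + Q\right) \left(Q + \frac{-3 + Q}{20 + Q}\right)$)
$- 64 \left(L{\left(-2 \right)} + 384\right) = - 64 \left(\frac{-45 + \left(-2\right)^{3} + 36 \left(-2\right)^{2} + 312 \left(-2\right)}{20 - 2} + 384\right) = - 64 \left(\frac{-45 - 8 + 36 \cdot 4 - 624}{18} + 384\right) = - 64 \left(\frac{-45 - 8 + 144 - 624}{18} + 384\right) = - 64 \left(\frac{1}{18} \left(-533\right) + 384\right) = - 64 \left(- \frac{533}{18} + 384\right) = \left(-64\right) \frac{6379}{18} = - \frac{204128}{9}$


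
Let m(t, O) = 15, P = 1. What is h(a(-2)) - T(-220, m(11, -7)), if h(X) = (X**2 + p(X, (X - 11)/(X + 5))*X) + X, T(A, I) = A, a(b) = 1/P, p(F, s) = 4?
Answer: 226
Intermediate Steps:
a(b) = 1 (a(b) = 1/1 = 1)
h(X) = X**2 + 5*X (h(X) = (X**2 + 4*X) + X = X**2 + 5*X)
h(a(-2)) - T(-220, m(11, -7)) = 1*(5 + 1) - 1*(-220) = 1*6 + 220 = 6 + 220 = 226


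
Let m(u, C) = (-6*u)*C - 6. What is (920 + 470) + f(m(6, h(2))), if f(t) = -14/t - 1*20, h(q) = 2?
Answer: 53437/39 ≈ 1370.2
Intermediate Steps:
m(u, C) = -6 - 6*C*u (m(u, C) = -6*C*u - 6 = -6 - 6*C*u)
f(t) = -20 - 14/t (f(t) = -14/t - 20 = -20 - 14/t)
(920 + 470) + f(m(6, h(2))) = (920 + 470) + (-20 - 14/(-6 - 6*2*6)) = 1390 + (-20 - 14/(-6 - 72)) = 1390 + (-20 - 14/(-78)) = 1390 + (-20 - 14*(-1/78)) = 1390 + (-20 + 7/39) = 1390 - 773/39 = 53437/39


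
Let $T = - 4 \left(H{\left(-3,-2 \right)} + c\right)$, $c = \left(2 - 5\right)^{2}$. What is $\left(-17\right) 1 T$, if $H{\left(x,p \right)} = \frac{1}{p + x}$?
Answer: $\frac{2992}{5} \approx 598.4$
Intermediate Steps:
$c = 9$ ($c = \left(-3\right)^{2} = 9$)
$T = - \frac{176}{5}$ ($T = - 4 \left(\frac{1}{-2 - 3} + 9\right) = - 4 \left(\frac{1}{-5} + 9\right) = - 4 \left(- \frac{1}{5} + 9\right) = \left(-4\right) \frac{44}{5} = - \frac{176}{5} \approx -35.2$)
$\left(-17\right) 1 T = \left(-17\right) 1 \left(- \frac{176}{5}\right) = \left(-17\right) \left(- \frac{176}{5}\right) = \frac{2992}{5}$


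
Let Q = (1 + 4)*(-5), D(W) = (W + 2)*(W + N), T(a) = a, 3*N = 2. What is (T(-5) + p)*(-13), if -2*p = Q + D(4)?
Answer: 169/2 ≈ 84.500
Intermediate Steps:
N = ⅔ (N = (⅓)*2 = ⅔ ≈ 0.66667)
D(W) = (2 + W)*(⅔ + W) (D(W) = (W + 2)*(W + ⅔) = (2 + W)*(⅔ + W))
Q = -25 (Q = 5*(-5) = -25)
p = -3/2 (p = -(-25 + (4/3 + 4² + (8/3)*4))/2 = -(-25 + (4/3 + 16 + 32/3))/2 = -(-25 + 28)/2 = -½*3 = -3/2 ≈ -1.5000)
(T(-5) + p)*(-13) = (-5 - 3/2)*(-13) = -13/2*(-13) = 169/2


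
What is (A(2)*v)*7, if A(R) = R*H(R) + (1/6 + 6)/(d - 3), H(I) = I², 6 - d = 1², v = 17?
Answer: 15827/12 ≈ 1318.9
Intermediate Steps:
d = 5 (d = 6 - 1*1² = 6 - 1*1 = 6 - 1 = 5)
A(R) = 37/12 + R³ (A(R) = R*R² + (1/6 + 6)/(5 - 3) = R³ + (⅙ + 6)/2 = R³ + (37/6)*(½) = R³ + 37/12 = 37/12 + R³)
(A(2)*v)*7 = ((37/12 + 2³)*17)*7 = ((37/12 + 8)*17)*7 = ((133/12)*17)*7 = (2261/12)*7 = 15827/12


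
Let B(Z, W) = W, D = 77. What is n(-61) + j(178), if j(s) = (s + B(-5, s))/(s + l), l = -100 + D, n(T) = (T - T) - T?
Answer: 9811/155 ≈ 63.297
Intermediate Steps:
n(T) = -T (n(T) = 0 - T = -T)
l = -23 (l = -100 + 77 = -23)
j(s) = 2*s/(-23 + s) (j(s) = (s + s)/(s - 23) = (2*s)/(-23 + s) = 2*s/(-23 + s))
n(-61) + j(178) = -1*(-61) + 2*178/(-23 + 178) = 61 + 2*178/155 = 61 + 2*178*(1/155) = 61 + 356/155 = 9811/155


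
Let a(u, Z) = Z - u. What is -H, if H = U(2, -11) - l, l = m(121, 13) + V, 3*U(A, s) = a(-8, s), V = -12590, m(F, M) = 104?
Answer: -12485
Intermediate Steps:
U(A, s) = 8/3 + s/3 (U(A, s) = (s - 1*(-8))/3 = (s + 8)/3 = (8 + s)/3 = 8/3 + s/3)
l = -12486 (l = 104 - 12590 = -12486)
H = 12485 (H = (8/3 + (⅓)*(-11)) - 1*(-12486) = (8/3 - 11/3) + 12486 = -1 + 12486 = 12485)
-H = -1*12485 = -12485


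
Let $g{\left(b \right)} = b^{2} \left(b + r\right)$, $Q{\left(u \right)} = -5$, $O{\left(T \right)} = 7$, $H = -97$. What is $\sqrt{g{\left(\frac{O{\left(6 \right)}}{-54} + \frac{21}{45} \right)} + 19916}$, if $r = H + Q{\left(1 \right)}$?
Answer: $\frac{\sqrt{11753379684930}}{24300} \approx 141.08$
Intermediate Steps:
$r = -102$ ($r = -97 - 5 = -102$)
$g{\left(b \right)} = b^{2} \left(-102 + b\right)$ ($g{\left(b \right)} = b^{2} \left(b - 102\right) = b^{2} \left(-102 + b\right)$)
$\sqrt{g{\left(\frac{O{\left(6 \right)}}{-54} + \frac{21}{45} \right)} + 19916} = \sqrt{\left(\frac{7}{-54} + \frac{21}{45}\right)^{2} \left(-102 + \left(\frac{7}{-54} + \frac{21}{45}\right)\right) + 19916} = \sqrt{\left(7 \left(- \frac{1}{54}\right) + 21 \cdot \frac{1}{45}\right)^{2} \left(-102 + \left(7 \left(- \frac{1}{54}\right) + 21 \cdot \frac{1}{45}\right)\right) + 19916} = \sqrt{\left(- \frac{7}{54} + \frac{7}{15}\right)^{2} \left(-102 + \left(- \frac{7}{54} + \frac{7}{15}\right)\right) + 19916} = \sqrt{\left(\frac{91}{270}\right)^{2} \left(-102 + \frac{91}{270}\right) + 19916} = \sqrt{\frac{8281}{72900} \left(- \frac{27449}{270}\right) + 19916} = \sqrt{- \frac{227305169}{19683000} + 19916} = \sqrt{\frac{391779322831}{19683000}} = \frac{\sqrt{11753379684930}}{24300}$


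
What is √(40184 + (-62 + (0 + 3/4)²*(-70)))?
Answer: 3*√71258/4 ≈ 200.21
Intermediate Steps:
√(40184 + (-62 + (0 + 3/4)²*(-70))) = √(40184 + (-62 + (0 + 3*(¼))²*(-70))) = √(40184 + (-62 + (0 + ¾)²*(-70))) = √(40184 + (-62 + (¾)²*(-70))) = √(40184 + (-62 + (9/16)*(-70))) = √(40184 + (-62 - 315/8)) = √(40184 - 811/8) = √(320661/8) = 3*√71258/4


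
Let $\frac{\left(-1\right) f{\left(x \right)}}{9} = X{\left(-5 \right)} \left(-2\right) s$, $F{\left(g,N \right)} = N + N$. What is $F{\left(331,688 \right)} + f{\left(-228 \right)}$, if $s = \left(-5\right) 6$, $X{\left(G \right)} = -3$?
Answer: $2996$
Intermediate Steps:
$F{\left(g,N \right)} = 2 N$
$s = -30$
$f{\left(x \right)} = 1620$ ($f{\left(x \right)} = - 9 \left(-3\right) \left(-2\right) \left(-30\right) = - 9 \cdot 6 \left(-30\right) = \left(-9\right) \left(-180\right) = 1620$)
$F{\left(331,688 \right)} + f{\left(-228 \right)} = 2 \cdot 688 + 1620 = 1376 + 1620 = 2996$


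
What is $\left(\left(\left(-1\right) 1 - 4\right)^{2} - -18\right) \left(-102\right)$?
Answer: $-4386$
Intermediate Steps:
$\left(\left(\left(-1\right) 1 - 4\right)^{2} - -18\right) \left(-102\right) = \left(\left(-1 - 4\right)^{2} + 18\right) \left(-102\right) = \left(\left(-5\right)^{2} + 18\right) \left(-102\right) = \left(25 + 18\right) \left(-102\right) = 43 \left(-102\right) = -4386$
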